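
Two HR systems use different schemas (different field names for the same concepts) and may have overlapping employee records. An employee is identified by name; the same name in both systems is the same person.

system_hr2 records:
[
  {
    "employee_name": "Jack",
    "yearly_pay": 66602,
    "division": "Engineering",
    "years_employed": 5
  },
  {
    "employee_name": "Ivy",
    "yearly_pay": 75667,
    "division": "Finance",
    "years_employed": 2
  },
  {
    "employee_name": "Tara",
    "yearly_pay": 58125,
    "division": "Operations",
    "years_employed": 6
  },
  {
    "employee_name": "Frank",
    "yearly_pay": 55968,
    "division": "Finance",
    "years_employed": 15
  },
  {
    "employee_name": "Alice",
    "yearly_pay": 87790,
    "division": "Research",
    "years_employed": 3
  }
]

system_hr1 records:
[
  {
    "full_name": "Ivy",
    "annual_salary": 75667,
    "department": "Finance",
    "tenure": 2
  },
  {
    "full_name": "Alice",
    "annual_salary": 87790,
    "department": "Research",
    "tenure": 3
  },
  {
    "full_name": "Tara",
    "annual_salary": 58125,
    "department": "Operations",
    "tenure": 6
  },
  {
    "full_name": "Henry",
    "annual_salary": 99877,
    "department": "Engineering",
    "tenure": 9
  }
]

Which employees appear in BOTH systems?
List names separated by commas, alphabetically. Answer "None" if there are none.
Alice, Ivy, Tara

Schema mapping: "employee_name" (system_hr2) = "full_name" (system_hr1) = employee name

Names in system_hr2: ['Alice', 'Frank', 'Ivy', 'Jack', 'Tara']
Names in system_hr1: ['Alice', 'Henry', 'Ivy', 'Tara']

Intersection: ['Alice', 'Ivy', 'Tara']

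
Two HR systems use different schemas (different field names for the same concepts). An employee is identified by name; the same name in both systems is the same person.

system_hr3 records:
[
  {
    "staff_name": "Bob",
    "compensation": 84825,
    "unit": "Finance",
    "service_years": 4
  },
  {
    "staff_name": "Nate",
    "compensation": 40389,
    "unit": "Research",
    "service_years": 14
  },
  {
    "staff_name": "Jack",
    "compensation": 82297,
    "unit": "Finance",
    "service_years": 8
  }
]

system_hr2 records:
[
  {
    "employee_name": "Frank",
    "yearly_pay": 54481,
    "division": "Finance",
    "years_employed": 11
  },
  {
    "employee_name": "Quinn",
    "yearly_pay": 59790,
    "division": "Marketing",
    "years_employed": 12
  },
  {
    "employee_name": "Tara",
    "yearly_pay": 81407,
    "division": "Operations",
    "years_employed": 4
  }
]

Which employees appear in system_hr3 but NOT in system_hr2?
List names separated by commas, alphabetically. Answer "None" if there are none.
Bob, Jack, Nate

Schema mapping: "staff_name" (system_hr3) = "employee_name" (system_hr2) = employee name

Names in system_hr3: ['Bob', 'Jack', 'Nate']
Names in system_hr2: ['Frank', 'Quinn', 'Tara']

In system_hr3 but not system_hr2: ['Bob', 'Jack', 'Nate']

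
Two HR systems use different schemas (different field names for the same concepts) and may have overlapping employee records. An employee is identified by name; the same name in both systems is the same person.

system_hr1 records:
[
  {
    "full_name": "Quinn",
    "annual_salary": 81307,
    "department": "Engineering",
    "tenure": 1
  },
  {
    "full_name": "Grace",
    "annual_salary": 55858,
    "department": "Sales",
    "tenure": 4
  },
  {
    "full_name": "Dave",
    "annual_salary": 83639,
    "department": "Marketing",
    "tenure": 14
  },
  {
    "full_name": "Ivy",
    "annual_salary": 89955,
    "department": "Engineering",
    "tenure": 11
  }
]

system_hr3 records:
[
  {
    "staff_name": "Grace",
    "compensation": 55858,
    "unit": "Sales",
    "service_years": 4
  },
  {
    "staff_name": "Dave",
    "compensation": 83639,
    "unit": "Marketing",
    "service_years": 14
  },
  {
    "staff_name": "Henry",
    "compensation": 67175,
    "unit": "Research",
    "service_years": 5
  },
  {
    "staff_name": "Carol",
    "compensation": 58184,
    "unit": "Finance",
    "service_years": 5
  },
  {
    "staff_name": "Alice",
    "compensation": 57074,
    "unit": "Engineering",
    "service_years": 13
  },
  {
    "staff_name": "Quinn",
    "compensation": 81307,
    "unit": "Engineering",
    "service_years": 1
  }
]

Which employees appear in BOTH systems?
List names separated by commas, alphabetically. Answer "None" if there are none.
Dave, Grace, Quinn

Schema mapping: "full_name" (system_hr1) = "staff_name" (system_hr3) = employee name

Names in system_hr1: ['Dave', 'Grace', 'Ivy', 'Quinn']
Names in system_hr3: ['Alice', 'Carol', 'Dave', 'Grace', 'Henry', 'Quinn']

Intersection: ['Dave', 'Grace', 'Quinn']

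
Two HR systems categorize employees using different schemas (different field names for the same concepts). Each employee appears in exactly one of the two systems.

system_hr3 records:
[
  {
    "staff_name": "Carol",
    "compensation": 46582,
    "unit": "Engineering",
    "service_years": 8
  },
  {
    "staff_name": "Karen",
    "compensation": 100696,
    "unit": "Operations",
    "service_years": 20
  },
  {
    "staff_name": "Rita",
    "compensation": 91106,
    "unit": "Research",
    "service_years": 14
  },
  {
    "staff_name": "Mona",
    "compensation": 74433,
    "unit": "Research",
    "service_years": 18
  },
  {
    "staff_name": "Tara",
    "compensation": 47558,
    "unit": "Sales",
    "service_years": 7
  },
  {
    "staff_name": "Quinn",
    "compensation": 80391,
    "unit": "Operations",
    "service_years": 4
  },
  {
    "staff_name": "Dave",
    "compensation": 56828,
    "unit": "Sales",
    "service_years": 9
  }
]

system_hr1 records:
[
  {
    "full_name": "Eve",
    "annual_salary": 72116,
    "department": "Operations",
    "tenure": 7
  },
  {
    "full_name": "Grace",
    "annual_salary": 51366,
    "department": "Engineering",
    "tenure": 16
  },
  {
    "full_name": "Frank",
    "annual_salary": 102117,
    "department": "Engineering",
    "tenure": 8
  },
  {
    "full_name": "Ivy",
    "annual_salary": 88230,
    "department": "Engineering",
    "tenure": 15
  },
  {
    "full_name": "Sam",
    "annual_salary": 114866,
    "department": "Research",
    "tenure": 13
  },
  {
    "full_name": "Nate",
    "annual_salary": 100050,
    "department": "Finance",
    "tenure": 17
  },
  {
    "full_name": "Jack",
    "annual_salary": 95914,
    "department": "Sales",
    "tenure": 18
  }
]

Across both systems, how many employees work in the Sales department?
3

Schema mapping: "unit" (system_hr3) = "department" (system_hr1) = department

Sales employees in system_hr3: 2
Sales employees in system_hr1: 1

Total in Sales: 2 + 1 = 3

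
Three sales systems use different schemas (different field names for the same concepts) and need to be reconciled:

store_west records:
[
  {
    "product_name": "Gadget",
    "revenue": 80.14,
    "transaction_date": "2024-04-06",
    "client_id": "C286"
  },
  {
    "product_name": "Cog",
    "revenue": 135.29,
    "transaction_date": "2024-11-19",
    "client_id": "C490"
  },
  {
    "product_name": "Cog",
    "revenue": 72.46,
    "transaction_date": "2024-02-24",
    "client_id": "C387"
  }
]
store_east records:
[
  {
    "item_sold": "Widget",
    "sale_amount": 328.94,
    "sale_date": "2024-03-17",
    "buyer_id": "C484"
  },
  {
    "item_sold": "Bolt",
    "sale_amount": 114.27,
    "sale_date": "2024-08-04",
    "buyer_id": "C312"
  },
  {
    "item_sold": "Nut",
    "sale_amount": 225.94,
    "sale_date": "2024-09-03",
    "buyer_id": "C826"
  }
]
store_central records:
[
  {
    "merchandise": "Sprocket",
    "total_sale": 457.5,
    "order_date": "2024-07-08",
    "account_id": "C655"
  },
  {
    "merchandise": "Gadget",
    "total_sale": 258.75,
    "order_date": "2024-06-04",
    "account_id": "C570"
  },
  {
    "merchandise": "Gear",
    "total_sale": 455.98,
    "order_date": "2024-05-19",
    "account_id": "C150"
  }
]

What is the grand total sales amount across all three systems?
2129.27

Schema reconciliation - all amount fields map to sale amount:

store_west (revenue): 287.89
store_east (sale_amount): 669.15
store_central (total_sale): 1172.23

Grand total: 2129.27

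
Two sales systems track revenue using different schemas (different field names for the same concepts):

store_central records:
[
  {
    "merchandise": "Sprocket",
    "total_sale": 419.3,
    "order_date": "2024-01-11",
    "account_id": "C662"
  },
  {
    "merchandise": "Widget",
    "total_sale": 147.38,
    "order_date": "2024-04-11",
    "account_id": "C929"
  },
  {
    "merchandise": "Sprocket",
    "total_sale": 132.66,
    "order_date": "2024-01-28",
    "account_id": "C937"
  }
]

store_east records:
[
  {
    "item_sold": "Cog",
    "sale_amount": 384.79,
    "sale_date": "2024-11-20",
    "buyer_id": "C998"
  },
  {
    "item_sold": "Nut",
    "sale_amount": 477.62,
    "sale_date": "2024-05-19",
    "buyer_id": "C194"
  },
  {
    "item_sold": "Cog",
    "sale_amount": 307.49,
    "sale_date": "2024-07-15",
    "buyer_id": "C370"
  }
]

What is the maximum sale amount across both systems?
477.62

Reconcile: "total_sale" (store_central) = "sale_amount" (store_east) = sale amount

Maximum in store_central: 419.3
Maximum in store_east: 477.62

Overall maximum: max(419.3, 477.62) = 477.62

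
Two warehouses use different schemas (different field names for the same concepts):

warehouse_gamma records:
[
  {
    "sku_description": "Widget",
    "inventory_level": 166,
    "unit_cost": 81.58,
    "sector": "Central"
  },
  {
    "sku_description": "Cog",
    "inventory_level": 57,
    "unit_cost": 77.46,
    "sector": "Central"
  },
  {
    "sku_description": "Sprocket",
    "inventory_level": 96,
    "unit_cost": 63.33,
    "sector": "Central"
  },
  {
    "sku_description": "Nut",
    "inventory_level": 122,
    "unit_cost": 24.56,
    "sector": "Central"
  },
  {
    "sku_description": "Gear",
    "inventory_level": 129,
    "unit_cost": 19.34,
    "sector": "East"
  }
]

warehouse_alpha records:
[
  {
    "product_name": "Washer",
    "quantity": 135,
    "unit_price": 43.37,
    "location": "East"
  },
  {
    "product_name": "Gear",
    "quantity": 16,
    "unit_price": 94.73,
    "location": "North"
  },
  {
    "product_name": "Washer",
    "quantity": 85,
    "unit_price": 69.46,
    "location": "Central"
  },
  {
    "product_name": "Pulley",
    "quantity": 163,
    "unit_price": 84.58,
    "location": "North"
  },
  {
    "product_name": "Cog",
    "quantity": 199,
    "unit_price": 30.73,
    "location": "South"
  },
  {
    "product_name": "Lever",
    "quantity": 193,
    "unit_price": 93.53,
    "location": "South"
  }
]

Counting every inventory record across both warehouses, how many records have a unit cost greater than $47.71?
7

Schema mapping: "unit_cost" (warehouse_gamma) = "unit_price" (warehouse_alpha) = unit cost

Records > $47.71 in warehouse_gamma: 3
Records > $47.71 in warehouse_alpha: 4

Total count: 3 + 4 = 7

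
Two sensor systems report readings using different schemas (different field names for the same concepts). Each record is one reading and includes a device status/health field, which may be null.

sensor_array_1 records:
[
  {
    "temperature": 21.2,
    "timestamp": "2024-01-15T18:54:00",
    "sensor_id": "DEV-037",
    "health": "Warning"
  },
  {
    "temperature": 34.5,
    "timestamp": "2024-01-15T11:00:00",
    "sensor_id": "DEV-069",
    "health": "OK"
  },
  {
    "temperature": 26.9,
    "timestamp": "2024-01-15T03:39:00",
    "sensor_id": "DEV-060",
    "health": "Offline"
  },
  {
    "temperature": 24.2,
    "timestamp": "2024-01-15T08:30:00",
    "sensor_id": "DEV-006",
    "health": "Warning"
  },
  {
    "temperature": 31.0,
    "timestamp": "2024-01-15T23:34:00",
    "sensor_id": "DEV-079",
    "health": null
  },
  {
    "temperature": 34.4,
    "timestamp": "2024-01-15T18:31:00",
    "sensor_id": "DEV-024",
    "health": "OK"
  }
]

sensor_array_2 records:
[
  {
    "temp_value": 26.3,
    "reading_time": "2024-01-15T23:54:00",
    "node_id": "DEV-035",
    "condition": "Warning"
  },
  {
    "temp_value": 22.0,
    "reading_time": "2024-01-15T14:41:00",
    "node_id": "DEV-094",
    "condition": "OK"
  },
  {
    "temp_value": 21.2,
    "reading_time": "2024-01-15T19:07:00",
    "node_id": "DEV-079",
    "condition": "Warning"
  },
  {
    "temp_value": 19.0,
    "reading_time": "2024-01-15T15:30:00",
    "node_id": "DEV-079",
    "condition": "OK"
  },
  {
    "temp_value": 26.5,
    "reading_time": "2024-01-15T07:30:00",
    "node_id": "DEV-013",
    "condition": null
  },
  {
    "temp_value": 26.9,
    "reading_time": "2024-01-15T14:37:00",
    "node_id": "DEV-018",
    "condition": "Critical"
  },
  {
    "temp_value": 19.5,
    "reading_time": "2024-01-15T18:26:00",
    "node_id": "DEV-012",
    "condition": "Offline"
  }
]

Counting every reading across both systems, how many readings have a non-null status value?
11

Schema mapping: "health" (sensor_array_1) = "condition" (sensor_array_2) = status

Non-null in sensor_array_1: 5
Non-null in sensor_array_2: 6

Total non-null: 5 + 6 = 11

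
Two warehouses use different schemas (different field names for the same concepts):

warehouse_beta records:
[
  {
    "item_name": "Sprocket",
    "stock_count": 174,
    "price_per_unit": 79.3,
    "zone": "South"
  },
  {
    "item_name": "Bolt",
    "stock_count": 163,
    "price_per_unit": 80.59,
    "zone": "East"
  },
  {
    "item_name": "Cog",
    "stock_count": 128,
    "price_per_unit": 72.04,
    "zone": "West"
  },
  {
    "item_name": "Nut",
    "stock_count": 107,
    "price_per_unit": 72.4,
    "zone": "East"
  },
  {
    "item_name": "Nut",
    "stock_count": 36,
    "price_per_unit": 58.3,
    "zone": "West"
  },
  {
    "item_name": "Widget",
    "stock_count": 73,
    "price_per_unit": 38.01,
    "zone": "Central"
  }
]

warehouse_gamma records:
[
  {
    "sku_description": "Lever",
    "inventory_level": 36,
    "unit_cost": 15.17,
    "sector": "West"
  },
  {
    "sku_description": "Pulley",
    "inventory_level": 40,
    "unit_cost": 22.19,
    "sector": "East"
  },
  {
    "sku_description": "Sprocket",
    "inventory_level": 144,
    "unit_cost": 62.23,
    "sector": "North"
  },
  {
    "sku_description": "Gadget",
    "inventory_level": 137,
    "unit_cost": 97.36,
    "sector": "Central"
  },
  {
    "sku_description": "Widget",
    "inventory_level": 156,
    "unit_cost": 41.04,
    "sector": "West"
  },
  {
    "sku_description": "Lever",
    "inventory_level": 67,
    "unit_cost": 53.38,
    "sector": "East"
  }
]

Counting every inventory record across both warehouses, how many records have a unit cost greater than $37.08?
10

Schema mapping: "price_per_unit" (warehouse_beta) = "unit_cost" (warehouse_gamma) = unit cost

Records > $37.08 in warehouse_beta: 6
Records > $37.08 in warehouse_gamma: 4

Total count: 6 + 4 = 10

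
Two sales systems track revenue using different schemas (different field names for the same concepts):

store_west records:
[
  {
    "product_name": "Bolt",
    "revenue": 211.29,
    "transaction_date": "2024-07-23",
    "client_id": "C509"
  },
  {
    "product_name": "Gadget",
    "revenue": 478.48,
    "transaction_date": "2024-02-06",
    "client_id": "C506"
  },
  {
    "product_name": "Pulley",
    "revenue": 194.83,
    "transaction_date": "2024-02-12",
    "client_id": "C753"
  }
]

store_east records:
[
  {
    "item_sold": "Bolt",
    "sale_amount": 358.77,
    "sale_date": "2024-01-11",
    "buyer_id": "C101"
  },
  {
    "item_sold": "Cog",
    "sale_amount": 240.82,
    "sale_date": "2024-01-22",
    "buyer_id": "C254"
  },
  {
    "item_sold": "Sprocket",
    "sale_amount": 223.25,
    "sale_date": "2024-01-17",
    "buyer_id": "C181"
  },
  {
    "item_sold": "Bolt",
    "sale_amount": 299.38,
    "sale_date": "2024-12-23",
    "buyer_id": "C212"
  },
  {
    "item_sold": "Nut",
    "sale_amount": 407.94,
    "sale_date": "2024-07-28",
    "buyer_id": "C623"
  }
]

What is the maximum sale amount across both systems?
478.48

Reconcile: "revenue" (store_west) = "sale_amount" (store_east) = sale amount

Maximum in store_west: 478.48
Maximum in store_east: 407.94

Overall maximum: max(478.48, 407.94) = 478.48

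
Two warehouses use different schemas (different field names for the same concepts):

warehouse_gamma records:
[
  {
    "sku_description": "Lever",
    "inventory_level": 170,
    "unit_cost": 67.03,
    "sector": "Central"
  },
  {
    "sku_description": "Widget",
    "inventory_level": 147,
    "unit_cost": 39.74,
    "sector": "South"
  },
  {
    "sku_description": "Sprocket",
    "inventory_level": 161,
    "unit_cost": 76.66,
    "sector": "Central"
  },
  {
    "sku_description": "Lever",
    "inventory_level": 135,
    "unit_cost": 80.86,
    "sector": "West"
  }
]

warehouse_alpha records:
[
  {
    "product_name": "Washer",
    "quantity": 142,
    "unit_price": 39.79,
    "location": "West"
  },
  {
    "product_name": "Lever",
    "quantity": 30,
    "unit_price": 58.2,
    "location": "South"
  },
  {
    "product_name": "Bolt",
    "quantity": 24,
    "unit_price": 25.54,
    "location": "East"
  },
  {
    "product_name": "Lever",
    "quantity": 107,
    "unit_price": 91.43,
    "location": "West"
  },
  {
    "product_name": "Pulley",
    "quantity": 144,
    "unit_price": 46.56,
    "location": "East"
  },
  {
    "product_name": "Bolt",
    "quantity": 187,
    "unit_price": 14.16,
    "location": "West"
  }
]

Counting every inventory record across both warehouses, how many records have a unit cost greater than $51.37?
5

Schema mapping: "unit_cost" (warehouse_gamma) = "unit_price" (warehouse_alpha) = unit cost

Records > $51.37 in warehouse_gamma: 3
Records > $51.37 in warehouse_alpha: 2

Total count: 3 + 2 = 5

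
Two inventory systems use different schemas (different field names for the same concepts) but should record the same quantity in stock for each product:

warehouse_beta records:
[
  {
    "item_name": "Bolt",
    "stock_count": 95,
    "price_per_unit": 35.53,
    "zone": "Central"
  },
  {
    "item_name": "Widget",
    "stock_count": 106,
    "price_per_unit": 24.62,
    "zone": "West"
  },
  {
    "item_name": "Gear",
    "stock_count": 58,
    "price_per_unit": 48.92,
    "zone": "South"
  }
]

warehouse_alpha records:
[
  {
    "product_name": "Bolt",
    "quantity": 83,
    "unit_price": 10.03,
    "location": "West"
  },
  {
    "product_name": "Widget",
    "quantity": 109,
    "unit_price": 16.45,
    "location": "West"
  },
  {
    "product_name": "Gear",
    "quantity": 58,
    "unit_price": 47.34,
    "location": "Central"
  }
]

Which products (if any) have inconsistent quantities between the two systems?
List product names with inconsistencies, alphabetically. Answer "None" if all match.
Bolt, Widget

Schema mappings:
- "item_name" (warehouse_beta) = "product_name" (warehouse_alpha) = product name
- "stock_count" (warehouse_beta) = "quantity" (warehouse_alpha) = quantity

Comparison:
  Bolt: 95 vs 83 - MISMATCH
  Widget: 106 vs 109 - MISMATCH
  Gear: 58 vs 58 - MATCH

Products with inconsistencies: Bolt, Widget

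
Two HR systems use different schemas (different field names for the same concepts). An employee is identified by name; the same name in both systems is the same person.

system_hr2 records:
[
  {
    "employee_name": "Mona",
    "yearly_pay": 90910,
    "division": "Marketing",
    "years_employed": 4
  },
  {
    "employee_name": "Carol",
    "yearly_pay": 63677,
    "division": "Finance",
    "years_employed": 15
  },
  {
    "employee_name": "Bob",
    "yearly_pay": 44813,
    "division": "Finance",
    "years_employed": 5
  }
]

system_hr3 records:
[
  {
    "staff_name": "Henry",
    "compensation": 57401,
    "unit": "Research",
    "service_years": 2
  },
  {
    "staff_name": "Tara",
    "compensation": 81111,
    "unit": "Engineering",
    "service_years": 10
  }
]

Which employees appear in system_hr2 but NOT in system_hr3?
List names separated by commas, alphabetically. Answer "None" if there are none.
Bob, Carol, Mona

Schema mapping: "employee_name" (system_hr2) = "staff_name" (system_hr3) = employee name

Names in system_hr2: ['Bob', 'Carol', 'Mona']
Names in system_hr3: ['Henry', 'Tara']

In system_hr2 but not system_hr3: ['Bob', 'Carol', 'Mona']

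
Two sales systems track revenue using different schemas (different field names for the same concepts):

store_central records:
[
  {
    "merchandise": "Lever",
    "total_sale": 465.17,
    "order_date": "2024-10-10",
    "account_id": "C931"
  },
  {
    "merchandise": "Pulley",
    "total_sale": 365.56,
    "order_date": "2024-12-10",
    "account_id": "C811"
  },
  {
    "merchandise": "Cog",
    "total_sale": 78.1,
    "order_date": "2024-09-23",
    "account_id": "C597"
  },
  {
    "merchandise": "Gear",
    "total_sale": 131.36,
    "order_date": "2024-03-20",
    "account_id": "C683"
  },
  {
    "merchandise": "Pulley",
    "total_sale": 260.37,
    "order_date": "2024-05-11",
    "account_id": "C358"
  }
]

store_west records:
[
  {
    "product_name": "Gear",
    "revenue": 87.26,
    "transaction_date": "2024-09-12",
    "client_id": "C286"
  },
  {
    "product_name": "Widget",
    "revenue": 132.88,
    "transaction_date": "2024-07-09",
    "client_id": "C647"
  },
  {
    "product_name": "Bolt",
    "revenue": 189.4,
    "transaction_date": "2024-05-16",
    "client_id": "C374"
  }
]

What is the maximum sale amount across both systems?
465.17

Reconcile: "total_sale" (store_central) = "revenue" (store_west) = sale amount

Maximum in store_central: 465.17
Maximum in store_west: 189.4

Overall maximum: max(465.17, 189.4) = 465.17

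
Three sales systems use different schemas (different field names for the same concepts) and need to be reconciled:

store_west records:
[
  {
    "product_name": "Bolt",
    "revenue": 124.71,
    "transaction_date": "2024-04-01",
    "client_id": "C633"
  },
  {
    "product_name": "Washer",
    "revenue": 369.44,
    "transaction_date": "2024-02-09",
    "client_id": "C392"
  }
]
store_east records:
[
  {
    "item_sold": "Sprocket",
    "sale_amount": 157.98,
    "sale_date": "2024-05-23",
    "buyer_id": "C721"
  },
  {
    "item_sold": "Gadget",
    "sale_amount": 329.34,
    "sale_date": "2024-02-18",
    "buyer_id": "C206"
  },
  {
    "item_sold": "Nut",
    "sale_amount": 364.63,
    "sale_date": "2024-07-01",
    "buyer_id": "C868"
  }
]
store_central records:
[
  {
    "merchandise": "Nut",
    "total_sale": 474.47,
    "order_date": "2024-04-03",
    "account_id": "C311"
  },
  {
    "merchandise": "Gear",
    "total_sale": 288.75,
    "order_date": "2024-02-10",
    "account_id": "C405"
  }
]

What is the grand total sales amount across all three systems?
2109.32

Schema reconciliation - all amount fields map to sale amount:

store_west (revenue): 494.15
store_east (sale_amount): 851.95
store_central (total_sale): 763.22

Grand total: 2109.32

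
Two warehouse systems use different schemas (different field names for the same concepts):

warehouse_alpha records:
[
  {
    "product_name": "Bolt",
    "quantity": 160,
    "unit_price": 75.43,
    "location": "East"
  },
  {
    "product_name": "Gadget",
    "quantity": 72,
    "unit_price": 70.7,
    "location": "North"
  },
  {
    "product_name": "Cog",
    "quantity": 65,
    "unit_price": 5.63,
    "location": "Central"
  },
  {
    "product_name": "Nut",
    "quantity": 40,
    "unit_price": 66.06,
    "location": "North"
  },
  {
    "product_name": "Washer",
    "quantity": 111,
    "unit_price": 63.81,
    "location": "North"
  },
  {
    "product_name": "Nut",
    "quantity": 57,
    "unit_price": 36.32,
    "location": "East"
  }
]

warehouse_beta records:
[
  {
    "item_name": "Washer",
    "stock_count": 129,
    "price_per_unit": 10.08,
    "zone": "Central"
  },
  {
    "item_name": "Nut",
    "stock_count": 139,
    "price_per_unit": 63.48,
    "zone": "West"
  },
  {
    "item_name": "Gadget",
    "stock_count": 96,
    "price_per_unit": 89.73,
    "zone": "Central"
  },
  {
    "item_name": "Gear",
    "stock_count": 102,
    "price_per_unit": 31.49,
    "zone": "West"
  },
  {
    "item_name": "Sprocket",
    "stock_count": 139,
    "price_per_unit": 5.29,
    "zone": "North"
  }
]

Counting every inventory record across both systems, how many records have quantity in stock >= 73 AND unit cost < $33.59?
3

Schema mappings:
- "quantity" (warehouse_alpha) = "stock_count" (warehouse_beta) = quantity
- "unit_price" (warehouse_alpha) = "price_per_unit" (warehouse_beta) = unit cost

Records meeting both conditions in warehouse_alpha: 0
Records meeting both conditions in warehouse_beta: 3

Total: 0 + 3 = 3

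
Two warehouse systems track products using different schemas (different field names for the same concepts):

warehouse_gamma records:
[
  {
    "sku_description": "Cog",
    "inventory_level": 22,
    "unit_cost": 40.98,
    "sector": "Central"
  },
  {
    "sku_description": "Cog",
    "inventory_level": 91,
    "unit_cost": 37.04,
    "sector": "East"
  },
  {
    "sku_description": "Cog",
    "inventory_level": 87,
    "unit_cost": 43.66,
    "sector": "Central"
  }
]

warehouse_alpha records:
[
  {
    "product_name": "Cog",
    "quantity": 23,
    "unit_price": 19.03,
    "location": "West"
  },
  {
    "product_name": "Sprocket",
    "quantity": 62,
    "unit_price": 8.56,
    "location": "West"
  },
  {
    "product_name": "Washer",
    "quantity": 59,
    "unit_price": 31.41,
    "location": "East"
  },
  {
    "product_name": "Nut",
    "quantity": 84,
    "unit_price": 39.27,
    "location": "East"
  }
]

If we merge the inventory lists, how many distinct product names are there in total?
4

Schema mapping: "sku_description" (warehouse_gamma) = "product_name" (warehouse_alpha) = product name

Products in warehouse_gamma: ['Cog']
Products in warehouse_alpha: ['Cog', 'Nut', 'Sprocket', 'Washer']

Union (unique products): ['Cog', 'Nut', 'Sprocket', 'Washer']
Count: 4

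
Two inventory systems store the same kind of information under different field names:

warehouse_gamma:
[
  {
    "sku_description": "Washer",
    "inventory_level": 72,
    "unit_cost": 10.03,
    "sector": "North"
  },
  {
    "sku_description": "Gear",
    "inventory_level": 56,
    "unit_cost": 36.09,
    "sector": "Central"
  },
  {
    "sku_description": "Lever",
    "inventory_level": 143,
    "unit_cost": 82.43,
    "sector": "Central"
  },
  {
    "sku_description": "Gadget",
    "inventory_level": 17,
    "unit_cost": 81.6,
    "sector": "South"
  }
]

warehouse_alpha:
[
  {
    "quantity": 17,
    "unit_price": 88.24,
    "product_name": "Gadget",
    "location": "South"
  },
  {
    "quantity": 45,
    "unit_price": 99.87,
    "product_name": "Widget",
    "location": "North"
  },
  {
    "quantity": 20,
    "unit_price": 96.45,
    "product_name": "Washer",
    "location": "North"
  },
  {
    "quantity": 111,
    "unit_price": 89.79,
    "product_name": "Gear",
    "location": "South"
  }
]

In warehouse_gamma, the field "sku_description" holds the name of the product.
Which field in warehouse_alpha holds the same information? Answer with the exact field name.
product_name

In warehouse_gamma, "sku_description" holds the name of the product.
The fields in warehouse_alpha are: "quantity", "unit_price", "product_name", "location".
"product_name" is the match: the name refers to the same concept and its values are product-name strings (e.g. 'Gadget', 'Gear').
The other fields ("quantity", "unit_price", "location") hold different kinds of data.

So "sku_description" in warehouse_gamma corresponds to "product_name" in warehouse_alpha.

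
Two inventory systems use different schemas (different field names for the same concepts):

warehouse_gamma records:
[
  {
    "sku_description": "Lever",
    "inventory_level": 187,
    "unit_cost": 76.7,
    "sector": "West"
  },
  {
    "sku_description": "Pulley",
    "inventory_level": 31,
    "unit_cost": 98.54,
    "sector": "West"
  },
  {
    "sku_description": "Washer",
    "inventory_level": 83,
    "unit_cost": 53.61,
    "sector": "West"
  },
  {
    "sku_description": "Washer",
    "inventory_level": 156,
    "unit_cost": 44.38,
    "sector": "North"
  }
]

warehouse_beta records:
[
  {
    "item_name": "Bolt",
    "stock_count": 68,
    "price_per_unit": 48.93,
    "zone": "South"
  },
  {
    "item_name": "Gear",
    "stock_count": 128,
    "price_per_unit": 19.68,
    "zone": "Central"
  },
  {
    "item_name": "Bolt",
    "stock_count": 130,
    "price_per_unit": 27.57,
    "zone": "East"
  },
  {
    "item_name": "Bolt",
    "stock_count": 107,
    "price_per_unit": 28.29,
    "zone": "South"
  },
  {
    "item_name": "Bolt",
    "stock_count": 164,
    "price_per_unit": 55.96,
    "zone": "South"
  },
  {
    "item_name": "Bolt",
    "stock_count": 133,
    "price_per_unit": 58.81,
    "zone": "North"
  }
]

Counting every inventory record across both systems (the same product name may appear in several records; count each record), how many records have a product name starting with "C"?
0

Schema mapping: "sku_description" (warehouse_gamma) = "item_name" (warehouse_beta) = product name

Records with product name starting with "C" in warehouse_gamma: 0
Records with product name starting with "C" in warehouse_beta: 0

Total: 0 + 0 = 0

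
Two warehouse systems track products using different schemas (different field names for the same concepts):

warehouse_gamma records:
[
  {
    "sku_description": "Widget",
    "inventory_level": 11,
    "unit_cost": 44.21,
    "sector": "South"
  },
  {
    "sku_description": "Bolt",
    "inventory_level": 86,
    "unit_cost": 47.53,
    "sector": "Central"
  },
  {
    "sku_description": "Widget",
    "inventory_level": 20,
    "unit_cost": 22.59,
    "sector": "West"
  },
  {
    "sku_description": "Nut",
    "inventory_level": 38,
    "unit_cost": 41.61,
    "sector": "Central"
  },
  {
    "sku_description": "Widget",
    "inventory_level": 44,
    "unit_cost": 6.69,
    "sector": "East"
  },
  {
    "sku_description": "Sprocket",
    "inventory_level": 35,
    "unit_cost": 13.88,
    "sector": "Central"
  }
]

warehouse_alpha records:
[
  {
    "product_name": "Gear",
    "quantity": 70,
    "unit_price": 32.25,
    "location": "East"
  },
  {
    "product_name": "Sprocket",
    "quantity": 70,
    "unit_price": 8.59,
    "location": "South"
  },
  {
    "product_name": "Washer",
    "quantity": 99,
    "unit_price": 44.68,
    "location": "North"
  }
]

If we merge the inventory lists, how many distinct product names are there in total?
6

Schema mapping: "sku_description" (warehouse_gamma) = "product_name" (warehouse_alpha) = product name

Products in warehouse_gamma: ['Bolt', 'Nut', 'Sprocket', 'Widget']
Products in warehouse_alpha: ['Gear', 'Sprocket', 'Washer']

Union (unique products): ['Bolt', 'Gear', 'Nut', 'Sprocket', 'Washer', 'Widget']
Count: 6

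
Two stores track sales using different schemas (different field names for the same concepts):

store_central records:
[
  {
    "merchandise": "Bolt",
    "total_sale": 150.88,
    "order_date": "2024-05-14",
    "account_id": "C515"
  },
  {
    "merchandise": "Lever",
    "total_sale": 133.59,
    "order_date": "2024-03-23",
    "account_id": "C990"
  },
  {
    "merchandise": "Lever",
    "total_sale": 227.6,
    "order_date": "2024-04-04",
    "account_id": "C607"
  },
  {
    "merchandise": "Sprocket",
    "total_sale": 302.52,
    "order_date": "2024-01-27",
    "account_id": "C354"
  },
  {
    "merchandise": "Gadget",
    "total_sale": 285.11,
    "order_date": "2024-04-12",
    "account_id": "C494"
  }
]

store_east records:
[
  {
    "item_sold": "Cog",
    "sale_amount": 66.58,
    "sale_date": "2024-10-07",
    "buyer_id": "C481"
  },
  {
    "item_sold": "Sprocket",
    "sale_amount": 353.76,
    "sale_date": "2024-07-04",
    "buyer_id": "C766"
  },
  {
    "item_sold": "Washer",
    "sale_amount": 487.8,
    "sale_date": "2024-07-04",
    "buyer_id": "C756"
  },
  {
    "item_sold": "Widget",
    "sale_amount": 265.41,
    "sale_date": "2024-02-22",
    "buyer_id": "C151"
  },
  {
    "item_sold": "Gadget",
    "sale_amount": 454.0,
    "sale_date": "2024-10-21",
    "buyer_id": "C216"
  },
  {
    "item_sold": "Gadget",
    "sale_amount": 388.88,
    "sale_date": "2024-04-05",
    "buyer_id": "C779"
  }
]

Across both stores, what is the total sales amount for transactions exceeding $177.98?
2765.08

Schema mapping: "total_sale" (store_central) = "sale_amount" (store_east) = sale amount

Sum of sales > $177.98 in store_central: 815.23
Sum of sales > $177.98 in store_east: 1949.85

Total: 815.23 + 1949.85 = 2765.08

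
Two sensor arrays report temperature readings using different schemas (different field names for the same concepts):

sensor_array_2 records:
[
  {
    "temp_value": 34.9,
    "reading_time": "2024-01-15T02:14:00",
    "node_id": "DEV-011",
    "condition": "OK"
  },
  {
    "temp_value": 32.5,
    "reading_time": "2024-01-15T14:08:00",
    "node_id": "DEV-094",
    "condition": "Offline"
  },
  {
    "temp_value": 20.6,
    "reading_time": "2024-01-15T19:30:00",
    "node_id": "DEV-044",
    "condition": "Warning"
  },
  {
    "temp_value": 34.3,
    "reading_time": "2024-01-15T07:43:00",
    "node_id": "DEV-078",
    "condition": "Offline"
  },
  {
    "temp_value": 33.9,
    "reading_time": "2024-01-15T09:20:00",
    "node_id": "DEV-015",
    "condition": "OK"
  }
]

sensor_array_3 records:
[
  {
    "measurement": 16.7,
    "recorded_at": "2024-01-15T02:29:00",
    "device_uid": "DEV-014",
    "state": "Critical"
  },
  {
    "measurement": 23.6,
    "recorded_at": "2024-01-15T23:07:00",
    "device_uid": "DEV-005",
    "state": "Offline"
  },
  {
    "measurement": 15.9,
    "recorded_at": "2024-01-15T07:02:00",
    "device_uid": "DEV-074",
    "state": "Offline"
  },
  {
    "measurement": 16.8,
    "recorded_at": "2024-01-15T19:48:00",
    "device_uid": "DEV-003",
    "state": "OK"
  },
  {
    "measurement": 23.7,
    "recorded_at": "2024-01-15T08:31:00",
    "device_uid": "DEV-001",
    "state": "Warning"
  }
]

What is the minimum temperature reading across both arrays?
15.9

Schema mapping: "temp_value" (sensor_array_2) = "measurement" (sensor_array_3) = temperature reading

Minimum in sensor_array_2: 20.6
Minimum in sensor_array_3: 15.9

Overall minimum: min(20.6, 15.9) = 15.9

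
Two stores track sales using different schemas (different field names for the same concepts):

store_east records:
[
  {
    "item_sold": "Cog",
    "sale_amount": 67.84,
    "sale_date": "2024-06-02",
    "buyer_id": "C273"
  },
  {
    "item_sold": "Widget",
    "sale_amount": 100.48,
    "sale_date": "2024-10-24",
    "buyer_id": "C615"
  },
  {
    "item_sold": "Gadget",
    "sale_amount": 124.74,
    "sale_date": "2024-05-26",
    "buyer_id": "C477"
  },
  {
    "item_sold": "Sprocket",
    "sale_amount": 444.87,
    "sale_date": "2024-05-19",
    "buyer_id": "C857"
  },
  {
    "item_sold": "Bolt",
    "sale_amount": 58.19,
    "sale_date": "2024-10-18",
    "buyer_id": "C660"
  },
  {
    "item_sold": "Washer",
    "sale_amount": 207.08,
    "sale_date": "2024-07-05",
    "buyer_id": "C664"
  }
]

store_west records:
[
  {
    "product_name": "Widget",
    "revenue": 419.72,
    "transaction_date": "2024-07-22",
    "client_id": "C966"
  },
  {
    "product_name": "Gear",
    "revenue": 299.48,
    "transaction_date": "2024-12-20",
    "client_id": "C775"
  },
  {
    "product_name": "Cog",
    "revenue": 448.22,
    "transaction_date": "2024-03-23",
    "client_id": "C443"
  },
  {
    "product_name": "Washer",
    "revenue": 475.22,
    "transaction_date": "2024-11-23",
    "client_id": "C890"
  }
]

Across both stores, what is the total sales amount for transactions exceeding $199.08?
2294.59

Schema mapping: "sale_amount" (store_east) = "revenue" (store_west) = sale amount

Sum of sales > $199.08 in store_east: 651.95
Sum of sales > $199.08 in store_west: 1642.64

Total: 651.95 + 1642.64 = 2294.59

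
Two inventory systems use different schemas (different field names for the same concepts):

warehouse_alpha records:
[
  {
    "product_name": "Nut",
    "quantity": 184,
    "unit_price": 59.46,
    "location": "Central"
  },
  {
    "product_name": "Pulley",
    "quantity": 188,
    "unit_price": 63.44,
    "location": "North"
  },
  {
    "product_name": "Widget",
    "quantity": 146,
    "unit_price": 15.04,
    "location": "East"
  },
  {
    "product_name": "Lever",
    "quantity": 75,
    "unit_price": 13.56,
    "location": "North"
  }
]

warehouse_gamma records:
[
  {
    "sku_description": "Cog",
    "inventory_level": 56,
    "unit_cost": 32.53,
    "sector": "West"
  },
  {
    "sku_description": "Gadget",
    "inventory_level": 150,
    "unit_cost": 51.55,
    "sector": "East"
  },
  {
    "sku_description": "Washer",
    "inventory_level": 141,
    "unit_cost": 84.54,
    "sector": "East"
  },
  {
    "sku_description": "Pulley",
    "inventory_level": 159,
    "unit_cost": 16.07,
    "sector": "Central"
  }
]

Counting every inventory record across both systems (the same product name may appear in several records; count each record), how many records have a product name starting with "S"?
0

Schema mapping: "product_name" (warehouse_alpha) = "sku_description" (warehouse_gamma) = product name

Records with product name starting with "S" in warehouse_alpha: 0
Records with product name starting with "S" in warehouse_gamma: 0

Total: 0 + 0 = 0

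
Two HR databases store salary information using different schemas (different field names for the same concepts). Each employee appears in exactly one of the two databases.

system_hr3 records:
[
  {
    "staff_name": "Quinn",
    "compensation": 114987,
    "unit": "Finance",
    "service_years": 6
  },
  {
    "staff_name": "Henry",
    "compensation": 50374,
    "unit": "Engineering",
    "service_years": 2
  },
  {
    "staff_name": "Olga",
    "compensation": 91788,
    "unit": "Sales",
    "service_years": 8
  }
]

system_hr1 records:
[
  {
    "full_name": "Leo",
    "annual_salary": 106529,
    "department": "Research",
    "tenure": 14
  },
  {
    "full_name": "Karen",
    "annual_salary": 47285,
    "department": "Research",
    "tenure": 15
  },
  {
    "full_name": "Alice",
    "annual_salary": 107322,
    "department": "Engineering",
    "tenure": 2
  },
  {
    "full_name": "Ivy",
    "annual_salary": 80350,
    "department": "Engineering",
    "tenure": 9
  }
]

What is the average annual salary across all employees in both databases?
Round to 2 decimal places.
85519.29

Schema mapping: "compensation" (system_hr3) = "annual_salary" (system_hr1) = annual salary

All salaries: [114987, 50374, 91788, 106529, 47285, 107322, 80350]
Sum: 598635
Count: 7
Average: 598635 / 7 = 85519.29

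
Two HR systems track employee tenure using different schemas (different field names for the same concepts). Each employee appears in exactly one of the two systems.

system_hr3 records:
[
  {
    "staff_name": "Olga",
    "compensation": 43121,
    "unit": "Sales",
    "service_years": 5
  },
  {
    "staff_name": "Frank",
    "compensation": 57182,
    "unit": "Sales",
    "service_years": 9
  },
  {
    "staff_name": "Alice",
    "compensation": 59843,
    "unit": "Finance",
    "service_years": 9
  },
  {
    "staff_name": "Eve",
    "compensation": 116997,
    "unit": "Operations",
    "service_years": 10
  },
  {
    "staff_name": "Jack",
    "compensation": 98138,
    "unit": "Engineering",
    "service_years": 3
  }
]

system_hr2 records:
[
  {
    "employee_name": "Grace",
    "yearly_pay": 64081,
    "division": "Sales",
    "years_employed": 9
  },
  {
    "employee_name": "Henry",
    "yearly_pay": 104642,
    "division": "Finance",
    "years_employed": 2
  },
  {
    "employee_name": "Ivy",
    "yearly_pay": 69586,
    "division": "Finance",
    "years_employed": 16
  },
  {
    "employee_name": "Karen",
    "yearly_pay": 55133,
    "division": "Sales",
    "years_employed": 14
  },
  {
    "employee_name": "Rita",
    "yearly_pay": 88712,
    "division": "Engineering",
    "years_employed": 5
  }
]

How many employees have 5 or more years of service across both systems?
8

Reconcile schemas: "service_years" (system_hr3) = "years_employed" (system_hr2) = years of service

From system_hr3: 4 employees with >= 5 years
From system_hr2: 4 employees with >= 5 years

Total: 4 + 4 = 8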